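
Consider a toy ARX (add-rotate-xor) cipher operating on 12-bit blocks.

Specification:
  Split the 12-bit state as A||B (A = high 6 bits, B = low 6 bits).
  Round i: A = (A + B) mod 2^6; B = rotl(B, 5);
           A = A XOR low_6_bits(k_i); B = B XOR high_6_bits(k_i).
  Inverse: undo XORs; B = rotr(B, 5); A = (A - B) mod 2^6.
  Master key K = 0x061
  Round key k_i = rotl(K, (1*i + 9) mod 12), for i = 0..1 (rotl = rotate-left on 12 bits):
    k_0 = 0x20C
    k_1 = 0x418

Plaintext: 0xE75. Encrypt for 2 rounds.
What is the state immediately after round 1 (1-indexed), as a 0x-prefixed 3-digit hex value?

s_0 = plaintext = 0xE75
s_1 = Round(s_0, k_0) = 0x8B2
s_2 = Round(s_1, k_1) = 0x309

0x8B2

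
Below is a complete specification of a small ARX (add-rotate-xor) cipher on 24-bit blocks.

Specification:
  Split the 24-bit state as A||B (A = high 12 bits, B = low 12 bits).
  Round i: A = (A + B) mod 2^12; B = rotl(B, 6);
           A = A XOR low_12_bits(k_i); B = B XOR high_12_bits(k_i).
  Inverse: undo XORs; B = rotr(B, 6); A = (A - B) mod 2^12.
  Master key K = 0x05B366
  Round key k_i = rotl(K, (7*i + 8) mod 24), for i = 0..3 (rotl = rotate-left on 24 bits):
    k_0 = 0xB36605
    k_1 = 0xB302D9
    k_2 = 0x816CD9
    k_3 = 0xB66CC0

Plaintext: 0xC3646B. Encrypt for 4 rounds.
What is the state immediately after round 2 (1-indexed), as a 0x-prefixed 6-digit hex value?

0xA522F7

s_0 = plaintext = 0xC3646B
s_1 = Round(s_0, k_0) = 0x6A41E7
s_2 = Round(s_1, k_1) = 0xA522F7
s_3 = Round(s_2, k_2) = 0x1905DD
s_4 = Round(s_3, k_3) = 0xBADC31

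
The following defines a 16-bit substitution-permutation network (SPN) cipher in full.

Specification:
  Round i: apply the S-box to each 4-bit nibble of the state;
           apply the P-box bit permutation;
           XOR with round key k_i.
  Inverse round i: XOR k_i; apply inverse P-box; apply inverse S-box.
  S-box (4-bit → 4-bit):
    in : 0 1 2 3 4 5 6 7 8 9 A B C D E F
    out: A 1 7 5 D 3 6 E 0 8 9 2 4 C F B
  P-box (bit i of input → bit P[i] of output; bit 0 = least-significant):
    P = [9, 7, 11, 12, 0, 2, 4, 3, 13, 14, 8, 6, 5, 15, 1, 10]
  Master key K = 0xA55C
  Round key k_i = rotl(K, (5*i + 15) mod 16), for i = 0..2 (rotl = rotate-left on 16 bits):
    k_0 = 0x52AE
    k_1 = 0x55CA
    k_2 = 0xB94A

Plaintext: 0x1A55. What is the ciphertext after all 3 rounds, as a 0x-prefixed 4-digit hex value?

0x9F4B

s_0 = plaintext = 0x1A55
s_1 = Round(s_0, k_0) = 0x704B
s_2 = Round(s_1, k_1) = 0x9111
s_3 = Round(s_2, k_2) = 0x9F4B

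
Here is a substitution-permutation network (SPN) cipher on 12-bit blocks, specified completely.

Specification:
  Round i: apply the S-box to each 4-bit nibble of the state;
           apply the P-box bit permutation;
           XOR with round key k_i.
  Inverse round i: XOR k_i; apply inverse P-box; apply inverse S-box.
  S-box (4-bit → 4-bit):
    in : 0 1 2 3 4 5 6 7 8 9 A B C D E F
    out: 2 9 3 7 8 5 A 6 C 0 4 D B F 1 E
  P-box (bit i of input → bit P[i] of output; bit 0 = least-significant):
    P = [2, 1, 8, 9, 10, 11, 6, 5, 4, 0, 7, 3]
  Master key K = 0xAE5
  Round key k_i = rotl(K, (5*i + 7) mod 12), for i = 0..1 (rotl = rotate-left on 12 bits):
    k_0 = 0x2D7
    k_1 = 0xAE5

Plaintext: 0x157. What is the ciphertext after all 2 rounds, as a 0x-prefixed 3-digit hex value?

s_0 = plaintext = 0x157
s_1 = Round(s_0, k_0) = 0x78D
s_2 = Round(s_1, k_1) = 0x902

0x902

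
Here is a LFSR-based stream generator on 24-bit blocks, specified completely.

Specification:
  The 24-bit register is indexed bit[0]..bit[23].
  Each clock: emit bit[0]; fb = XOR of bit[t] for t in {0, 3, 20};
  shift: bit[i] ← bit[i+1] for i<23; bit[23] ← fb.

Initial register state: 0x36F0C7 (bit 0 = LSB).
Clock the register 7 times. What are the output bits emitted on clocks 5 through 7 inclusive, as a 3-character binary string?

001

reg_0 = 0x36F0C7
clock 1: out=1, reg = 0x1B7863
clock 2: out=1, reg = 0x0DBC31
clock 3: out=1, reg = 0x86DE18
clock 4: out=0, reg = 0xC36F0C
clock 5: out=0, reg = 0xE1B786
clock 6: out=0, reg = 0x70DBC3
clock 7: out=1, reg = 0x386DE1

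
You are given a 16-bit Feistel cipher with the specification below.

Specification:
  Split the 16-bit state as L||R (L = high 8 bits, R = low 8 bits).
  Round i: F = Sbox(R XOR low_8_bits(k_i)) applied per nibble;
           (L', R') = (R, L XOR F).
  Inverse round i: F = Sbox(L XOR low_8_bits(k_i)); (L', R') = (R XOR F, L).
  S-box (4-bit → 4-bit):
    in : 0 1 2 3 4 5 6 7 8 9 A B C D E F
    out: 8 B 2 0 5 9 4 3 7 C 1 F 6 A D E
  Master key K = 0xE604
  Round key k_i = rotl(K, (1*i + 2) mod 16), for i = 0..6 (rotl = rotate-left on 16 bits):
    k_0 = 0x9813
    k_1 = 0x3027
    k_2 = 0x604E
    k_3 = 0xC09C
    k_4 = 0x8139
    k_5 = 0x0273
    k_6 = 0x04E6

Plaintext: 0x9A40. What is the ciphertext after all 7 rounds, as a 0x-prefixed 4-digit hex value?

0xCC1E

s_0 = plaintext = 0x9A40
s_1 = Round(s_0, k_0) = 0x400A
s_2 = Round(s_1, k_1) = 0x0A6A
s_3 = Round(s_2, k_2) = 0x6A2F
s_4 = Round(s_3, k_3) = 0x2F9A
s_5 = Round(s_4, k_4) = 0x9A3F
s_6 = Round(s_5, k_5) = 0x3FCC
s_7 = Round(s_6, k_6) = 0xCC1E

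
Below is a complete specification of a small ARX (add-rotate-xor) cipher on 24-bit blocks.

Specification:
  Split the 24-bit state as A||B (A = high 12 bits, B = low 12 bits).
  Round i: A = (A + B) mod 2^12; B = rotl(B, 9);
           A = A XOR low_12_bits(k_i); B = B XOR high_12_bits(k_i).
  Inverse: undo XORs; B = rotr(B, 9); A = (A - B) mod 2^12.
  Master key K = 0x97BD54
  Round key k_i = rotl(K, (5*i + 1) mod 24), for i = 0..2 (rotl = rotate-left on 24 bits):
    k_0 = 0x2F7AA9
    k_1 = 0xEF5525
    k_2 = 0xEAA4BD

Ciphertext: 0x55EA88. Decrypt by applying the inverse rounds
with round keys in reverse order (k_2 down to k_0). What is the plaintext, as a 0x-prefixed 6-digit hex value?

0xDD6E46

s_0 = ciphertext = 0x55EA88
s_1 = InvRound(s_0, k_2) = 0x0D1112
s_2 = InvRound(s_1, k_1) = 0x6B5F3F
s_3 = InvRound(s_2, k_0) = 0xDD6E46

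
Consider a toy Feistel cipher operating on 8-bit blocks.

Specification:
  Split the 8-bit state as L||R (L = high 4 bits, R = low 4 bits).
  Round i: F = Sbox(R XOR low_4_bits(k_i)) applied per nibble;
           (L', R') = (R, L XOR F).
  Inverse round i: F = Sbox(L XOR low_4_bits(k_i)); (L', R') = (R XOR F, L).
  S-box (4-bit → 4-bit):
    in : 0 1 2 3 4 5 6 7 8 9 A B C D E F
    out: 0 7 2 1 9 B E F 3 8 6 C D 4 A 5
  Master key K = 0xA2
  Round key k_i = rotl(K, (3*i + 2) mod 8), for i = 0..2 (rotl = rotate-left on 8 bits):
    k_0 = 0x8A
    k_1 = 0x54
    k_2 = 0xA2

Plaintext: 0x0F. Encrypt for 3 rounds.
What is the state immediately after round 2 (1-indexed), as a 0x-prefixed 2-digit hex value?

0xBA

s_0 = plaintext = 0x0F
s_1 = Round(s_0, k_0) = 0xFB
s_2 = Round(s_1, k_1) = 0xBA
s_3 = Round(s_2, k_2) = 0xA8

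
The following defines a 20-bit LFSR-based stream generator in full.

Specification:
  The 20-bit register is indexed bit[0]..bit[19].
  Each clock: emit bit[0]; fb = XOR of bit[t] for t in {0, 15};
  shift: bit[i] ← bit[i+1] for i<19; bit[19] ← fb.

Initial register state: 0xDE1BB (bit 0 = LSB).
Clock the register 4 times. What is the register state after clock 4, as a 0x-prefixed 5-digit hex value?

0x0DE1B

reg_0 = 0xDE1BB
clock 1: out=1, reg = 0x6F0DD
clock 2: out=1, reg = 0x3786E
clock 3: out=0, reg = 0x1BC37
clock 4: out=1, reg = 0x0DE1B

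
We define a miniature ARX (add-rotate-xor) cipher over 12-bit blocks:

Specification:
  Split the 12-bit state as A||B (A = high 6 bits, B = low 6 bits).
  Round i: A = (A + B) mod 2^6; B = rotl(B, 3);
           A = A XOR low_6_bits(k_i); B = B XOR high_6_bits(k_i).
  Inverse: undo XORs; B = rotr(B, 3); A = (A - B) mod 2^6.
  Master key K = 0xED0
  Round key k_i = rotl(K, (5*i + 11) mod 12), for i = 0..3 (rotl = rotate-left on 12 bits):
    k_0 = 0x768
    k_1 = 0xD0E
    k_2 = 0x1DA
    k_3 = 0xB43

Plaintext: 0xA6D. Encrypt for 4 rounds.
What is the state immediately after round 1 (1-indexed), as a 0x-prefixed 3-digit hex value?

s_0 = plaintext = 0xA6D
s_1 = Round(s_0, k_0) = 0xFB0
s_2 = Round(s_1, k_1) = 0x832
s_3 = Round(s_2, k_2) = 0x211
s_4 = Round(s_3, k_3) = 0x6A7

0xFB0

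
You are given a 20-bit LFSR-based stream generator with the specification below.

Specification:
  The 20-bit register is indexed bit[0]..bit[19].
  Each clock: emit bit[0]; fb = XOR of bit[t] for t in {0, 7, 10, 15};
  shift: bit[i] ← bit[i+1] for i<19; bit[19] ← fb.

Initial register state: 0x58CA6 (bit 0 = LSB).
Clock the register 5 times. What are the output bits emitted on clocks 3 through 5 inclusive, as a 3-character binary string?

reg_0 = 0x58CA6
clock 1: out=0, reg = 0xAC653
clock 2: out=1, reg = 0xD6329
clock 3: out=1, reg = 0xEB194
clock 4: out=0, reg = 0x758CA
clock 5: out=0, reg = 0xBAC65

100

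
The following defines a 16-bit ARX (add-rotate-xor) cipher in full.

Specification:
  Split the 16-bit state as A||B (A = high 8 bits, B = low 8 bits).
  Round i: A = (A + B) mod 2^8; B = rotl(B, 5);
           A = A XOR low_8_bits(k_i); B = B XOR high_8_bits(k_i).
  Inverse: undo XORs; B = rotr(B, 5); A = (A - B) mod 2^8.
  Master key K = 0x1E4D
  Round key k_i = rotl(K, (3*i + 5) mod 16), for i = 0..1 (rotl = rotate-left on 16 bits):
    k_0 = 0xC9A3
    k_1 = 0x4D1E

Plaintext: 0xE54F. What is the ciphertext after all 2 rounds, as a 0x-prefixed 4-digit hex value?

0xA949

s_0 = plaintext = 0xE54F
s_1 = Round(s_0, k_0) = 0x9720
s_2 = Round(s_1, k_1) = 0xA949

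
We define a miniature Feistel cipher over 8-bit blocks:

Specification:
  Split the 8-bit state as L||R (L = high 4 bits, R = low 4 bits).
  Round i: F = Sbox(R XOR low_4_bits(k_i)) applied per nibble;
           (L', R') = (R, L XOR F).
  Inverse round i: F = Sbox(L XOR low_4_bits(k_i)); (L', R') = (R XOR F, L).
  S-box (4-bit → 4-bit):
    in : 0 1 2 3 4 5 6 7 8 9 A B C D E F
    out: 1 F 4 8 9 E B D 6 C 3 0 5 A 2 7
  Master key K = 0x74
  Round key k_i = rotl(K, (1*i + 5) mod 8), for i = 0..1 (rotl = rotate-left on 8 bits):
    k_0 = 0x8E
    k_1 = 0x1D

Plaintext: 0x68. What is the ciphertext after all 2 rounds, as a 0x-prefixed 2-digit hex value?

0xD9

s_0 = plaintext = 0x68
s_1 = Round(s_0, k_0) = 0x8D
s_2 = Round(s_1, k_1) = 0xD9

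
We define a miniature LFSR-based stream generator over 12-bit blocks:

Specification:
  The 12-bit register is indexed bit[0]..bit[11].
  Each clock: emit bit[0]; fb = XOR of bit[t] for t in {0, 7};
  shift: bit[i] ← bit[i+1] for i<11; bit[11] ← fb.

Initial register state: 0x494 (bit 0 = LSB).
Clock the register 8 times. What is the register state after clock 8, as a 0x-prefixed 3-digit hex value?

0x3D4

reg_0 = 0x494
clock 1: out=0, reg = 0xA4A
clock 2: out=0, reg = 0x525
clock 3: out=1, reg = 0xA92
clock 4: out=0, reg = 0xD49
clock 5: out=1, reg = 0xEA4
clock 6: out=0, reg = 0xF52
clock 7: out=0, reg = 0x7A9
clock 8: out=1, reg = 0x3D4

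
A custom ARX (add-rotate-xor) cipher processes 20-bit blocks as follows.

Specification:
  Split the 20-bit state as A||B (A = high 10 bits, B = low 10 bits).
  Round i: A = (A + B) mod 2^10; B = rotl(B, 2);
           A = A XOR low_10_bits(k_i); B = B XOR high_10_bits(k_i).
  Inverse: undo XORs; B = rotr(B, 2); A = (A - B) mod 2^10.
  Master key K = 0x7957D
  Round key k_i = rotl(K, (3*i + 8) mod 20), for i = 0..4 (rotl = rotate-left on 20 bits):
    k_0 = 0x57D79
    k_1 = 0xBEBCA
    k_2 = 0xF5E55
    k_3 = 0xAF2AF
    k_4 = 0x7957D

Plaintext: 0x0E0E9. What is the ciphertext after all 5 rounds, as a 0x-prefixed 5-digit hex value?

0xC1779

s_0 = plaintext = 0x0E0E9
s_1 = Round(s_0, k_0) = 0x162FB
s_2 = Round(s_1, k_1) = 0x26514
s_3 = Round(s_2, k_2) = 0xFE386
s_4 = Round(s_3, k_3) = 0x744A7
s_5 = Round(s_4, k_4) = 0xC1779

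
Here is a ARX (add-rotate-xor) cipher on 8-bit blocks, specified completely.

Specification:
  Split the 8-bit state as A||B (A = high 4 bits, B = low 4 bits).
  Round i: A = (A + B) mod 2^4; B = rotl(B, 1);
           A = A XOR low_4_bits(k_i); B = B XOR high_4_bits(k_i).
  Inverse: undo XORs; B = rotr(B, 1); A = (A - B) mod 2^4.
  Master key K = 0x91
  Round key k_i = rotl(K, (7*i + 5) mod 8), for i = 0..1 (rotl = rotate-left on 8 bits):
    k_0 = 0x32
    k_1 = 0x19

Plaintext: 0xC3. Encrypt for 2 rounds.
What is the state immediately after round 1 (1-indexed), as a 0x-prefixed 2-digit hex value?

0xD5

s_0 = plaintext = 0xC3
s_1 = Round(s_0, k_0) = 0xD5
s_2 = Round(s_1, k_1) = 0xBB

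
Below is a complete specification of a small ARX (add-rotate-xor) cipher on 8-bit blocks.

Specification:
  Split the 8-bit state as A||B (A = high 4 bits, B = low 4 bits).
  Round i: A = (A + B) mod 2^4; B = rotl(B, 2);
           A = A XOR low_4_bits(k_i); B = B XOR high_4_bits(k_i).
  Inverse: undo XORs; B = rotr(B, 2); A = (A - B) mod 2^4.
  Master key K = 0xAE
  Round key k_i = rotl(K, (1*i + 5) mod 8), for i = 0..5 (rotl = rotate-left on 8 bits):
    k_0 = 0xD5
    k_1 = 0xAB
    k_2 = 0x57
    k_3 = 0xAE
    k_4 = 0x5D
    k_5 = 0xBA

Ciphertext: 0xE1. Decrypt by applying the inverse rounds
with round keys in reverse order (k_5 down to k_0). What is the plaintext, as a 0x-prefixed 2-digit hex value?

0x9D

s_0 = ciphertext = 0xE1
s_1 = InvRound(s_0, k_5) = 0xAA
s_2 = InvRound(s_1, k_4) = 0x8F
s_3 = InvRound(s_2, k_3) = 0x15
s_4 = InvRound(s_3, k_2) = 0x60
s_5 = InvRound(s_4, k_1) = 0x3A
s_6 = InvRound(s_5, k_0) = 0x9D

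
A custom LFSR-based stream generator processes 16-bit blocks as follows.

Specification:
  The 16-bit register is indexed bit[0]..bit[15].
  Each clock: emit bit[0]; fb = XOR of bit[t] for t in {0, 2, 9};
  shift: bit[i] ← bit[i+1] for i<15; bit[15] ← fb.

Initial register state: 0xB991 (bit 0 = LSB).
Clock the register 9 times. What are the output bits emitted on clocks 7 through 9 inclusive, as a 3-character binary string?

reg_0 = 0xB991
clock 1: out=1, reg = 0xDCC8
clock 2: out=0, reg = 0x6E64
clock 3: out=0, reg = 0x3732
clock 4: out=0, reg = 0x9B99
clock 5: out=1, reg = 0x4DCC
clock 6: out=0, reg = 0xA6E6
clock 7: out=0, reg = 0x5373
clock 8: out=1, reg = 0x29B9
clock 9: out=1, reg = 0x94DC

011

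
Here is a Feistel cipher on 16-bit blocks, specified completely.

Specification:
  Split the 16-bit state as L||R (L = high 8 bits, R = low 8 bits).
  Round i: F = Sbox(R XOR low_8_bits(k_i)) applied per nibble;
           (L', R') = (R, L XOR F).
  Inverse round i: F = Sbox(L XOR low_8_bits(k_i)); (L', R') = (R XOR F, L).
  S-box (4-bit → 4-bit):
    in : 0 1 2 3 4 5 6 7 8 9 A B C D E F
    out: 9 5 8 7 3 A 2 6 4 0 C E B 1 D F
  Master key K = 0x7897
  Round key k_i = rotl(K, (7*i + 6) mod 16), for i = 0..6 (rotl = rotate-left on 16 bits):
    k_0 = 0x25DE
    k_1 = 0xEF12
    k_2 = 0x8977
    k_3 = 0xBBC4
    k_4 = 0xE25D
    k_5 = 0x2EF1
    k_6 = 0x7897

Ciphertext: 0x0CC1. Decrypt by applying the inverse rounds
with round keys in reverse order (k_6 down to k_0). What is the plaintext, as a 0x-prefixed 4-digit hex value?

0xC918

s_0 = ciphertext = 0x0CC1
s_1 = InvRound(s_0, k_6) = 0xCF0C
s_2 = InvRound(s_1, k_5) = 0x71CF
s_3 = InvRound(s_2, k_4) = 0x4471
s_4 = InvRound(s_3, k_3) = 0x3844
s_5 = InvRound(s_4, k_2) = 0x7B38
s_6 = InvRound(s_5, k_1) = 0x187B
s_7 = InvRound(s_6, k_0) = 0xC918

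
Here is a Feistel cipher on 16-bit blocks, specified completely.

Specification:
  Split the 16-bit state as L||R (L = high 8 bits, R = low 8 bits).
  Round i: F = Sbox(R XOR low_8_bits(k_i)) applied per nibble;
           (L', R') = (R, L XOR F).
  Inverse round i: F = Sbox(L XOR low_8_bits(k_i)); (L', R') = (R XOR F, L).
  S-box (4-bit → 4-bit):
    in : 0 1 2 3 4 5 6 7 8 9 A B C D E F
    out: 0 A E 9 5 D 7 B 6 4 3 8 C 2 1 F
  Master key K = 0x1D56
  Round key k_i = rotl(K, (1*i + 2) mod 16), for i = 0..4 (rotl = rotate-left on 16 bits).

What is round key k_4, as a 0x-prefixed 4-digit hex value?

K = 0x1D56
k_0 = rotl(K, (1*0+2) mod 16) = rotl(K, 2) = 0x7558
k_1 = rotl(K, (1*1+2) mod 16) = rotl(K, 3) = 0xEAB0
k_2 = rotl(K, (1*2+2) mod 16) = rotl(K, 4) = 0xD561
k_3 = rotl(K, (1*3+2) mod 16) = rotl(K, 5) = 0xAAC3
k_4 = rotl(K, (1*4+2) mod 16) = rotl(K, 6) = 0x5587

0x5587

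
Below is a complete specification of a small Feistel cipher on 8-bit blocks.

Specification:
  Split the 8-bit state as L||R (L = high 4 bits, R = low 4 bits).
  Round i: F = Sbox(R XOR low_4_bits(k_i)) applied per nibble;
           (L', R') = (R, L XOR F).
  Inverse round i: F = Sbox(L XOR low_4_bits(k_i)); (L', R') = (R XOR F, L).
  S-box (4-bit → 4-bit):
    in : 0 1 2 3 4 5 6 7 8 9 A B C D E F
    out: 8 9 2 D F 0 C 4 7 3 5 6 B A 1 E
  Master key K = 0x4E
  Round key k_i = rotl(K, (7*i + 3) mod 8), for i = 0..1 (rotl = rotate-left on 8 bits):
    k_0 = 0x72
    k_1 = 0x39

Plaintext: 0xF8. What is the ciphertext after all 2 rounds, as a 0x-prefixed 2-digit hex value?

s_0 = plaintext = 0xF8
s_1 = Round(s_0, k_0) = 0x8A
s_2 = Round(s_1, k_1) = 0xA5

0xA5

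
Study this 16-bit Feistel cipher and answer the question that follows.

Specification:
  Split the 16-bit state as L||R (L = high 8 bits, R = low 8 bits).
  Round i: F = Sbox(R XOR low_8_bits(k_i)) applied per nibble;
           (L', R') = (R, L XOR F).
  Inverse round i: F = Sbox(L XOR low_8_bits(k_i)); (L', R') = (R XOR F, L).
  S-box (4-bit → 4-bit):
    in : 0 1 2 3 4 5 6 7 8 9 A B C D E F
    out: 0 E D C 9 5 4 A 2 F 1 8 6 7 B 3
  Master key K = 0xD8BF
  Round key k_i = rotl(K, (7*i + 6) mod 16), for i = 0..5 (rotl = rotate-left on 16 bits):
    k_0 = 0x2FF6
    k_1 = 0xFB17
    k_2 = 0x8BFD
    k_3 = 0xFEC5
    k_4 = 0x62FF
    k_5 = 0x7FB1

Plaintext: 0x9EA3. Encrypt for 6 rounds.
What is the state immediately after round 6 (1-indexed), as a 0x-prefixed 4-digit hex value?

s_0 = plaintext = 0x9EA3
s_1 = Round(s_0, k_0) = 0xA3CB
s_2 = Round(s_1, k_1) = 0xCBD5
s_3 = Round(s_2, k_2) = 0xD519
s_4 = Round(s_3, k_3) = 0x19A3
s_5 = Round(s_4, k_4) = 0xA34F
s_6 = Round(s_5, k_5) = 0x4F98

0x4F98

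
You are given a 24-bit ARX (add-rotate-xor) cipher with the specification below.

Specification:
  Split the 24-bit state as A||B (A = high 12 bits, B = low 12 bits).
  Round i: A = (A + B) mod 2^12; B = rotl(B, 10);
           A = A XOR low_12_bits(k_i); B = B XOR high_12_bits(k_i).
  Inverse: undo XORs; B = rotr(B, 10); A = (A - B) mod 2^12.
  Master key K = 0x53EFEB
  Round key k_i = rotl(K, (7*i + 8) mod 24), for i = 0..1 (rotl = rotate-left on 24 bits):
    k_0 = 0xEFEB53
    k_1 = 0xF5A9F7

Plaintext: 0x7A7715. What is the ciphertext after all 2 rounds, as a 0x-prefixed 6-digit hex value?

s_0 = plaintext = 0x7A7715
s_1 = Round(s_0, k_0) = 0x5EFB3B
s_2 = Round(s_1, k_1) = 0x8DD194

0x8DD194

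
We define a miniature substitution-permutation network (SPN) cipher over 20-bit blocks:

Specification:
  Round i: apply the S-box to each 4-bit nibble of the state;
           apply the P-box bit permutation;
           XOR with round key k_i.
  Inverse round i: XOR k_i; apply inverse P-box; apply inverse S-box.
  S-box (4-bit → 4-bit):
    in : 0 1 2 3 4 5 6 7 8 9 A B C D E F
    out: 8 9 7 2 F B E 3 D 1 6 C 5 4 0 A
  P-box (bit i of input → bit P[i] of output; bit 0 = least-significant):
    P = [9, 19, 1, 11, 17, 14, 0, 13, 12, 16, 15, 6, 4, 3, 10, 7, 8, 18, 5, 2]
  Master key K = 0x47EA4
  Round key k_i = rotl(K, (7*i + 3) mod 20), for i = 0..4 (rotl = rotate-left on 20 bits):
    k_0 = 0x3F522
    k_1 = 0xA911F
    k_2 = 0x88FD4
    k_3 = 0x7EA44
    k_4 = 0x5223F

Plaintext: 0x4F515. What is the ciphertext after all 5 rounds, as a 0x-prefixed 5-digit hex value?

s_0 = plaintext = 0x4F515
s_1 = Round(s_0, k_0) = 0xCCECE
s_2 = Round(s_1, k_1) = 0x8942E
s_3 = Round(s_2, k_2) = 0xB5EA1
s_4 = Round(s_3, k_3) = 0x7A0F9
s_5 = Round(s_4, k_4) = 0x14577

0x14577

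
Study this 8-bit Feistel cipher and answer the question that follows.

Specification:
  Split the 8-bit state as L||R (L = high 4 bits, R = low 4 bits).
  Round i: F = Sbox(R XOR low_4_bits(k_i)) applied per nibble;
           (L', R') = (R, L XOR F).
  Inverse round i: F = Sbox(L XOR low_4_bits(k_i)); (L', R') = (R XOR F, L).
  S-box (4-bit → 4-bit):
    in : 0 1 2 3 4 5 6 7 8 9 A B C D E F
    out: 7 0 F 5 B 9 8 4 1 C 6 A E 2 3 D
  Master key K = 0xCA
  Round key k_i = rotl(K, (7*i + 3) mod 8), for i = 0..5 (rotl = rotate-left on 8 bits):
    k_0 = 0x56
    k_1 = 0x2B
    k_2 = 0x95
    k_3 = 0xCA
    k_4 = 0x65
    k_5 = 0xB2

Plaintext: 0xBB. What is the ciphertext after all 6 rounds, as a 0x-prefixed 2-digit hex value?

0x26

s_0 = plaintext = 0xBB
s_1 = Round(s_0, k_0) = 0xB9
s_2 = Round(s_1, k_1) = 0x94
s_3 = Round(s_2, k_2) = 0x49
s_4 = Round(s_3, k_3) = 0x91
s_5 = Round(s_4, k_4) = 0x12
s_6 = Round(s_5, k_5) = 0x26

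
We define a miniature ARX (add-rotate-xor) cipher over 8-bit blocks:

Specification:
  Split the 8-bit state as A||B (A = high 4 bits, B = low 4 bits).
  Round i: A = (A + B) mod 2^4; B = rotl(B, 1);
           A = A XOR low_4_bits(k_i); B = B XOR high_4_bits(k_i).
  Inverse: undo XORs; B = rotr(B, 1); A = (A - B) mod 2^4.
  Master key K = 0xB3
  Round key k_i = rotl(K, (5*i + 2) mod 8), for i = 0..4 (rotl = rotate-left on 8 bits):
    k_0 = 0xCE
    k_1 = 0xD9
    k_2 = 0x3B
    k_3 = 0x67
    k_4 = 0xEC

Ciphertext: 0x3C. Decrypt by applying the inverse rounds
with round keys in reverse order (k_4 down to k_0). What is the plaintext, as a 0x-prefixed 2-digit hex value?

0x20

s_0 = ciphertext = 0x3C
s_1 = InvRound(s_0, k_4) = 0xE1
s_2 = InvRound(s_1, k_3) = 0xEB
s_3 = InvRound(s_2, k_2) = 0x14
s_4 = InvRound(s_3, k_1) = 0xCC
s_5 = InvRound(s_4, k_0) = 0x20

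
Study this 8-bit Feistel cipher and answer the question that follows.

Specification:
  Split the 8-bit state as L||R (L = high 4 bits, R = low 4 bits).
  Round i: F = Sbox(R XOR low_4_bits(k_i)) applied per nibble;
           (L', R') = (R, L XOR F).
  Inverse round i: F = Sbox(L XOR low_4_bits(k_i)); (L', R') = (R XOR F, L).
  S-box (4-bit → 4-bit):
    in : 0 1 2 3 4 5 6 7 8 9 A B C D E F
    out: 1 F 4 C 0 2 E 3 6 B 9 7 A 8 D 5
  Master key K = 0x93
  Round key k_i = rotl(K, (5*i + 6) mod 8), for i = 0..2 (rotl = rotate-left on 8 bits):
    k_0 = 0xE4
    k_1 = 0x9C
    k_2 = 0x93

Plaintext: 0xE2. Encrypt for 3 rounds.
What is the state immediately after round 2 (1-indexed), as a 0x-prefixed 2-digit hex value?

0x08

s_0 = plaintext = 0xE2
s_1 = Round(s_0, k_0) = 0x20
s_2 = Round(s_1, k_1) = 0x08
s_3 = Round(s_2, k_2) = 0x87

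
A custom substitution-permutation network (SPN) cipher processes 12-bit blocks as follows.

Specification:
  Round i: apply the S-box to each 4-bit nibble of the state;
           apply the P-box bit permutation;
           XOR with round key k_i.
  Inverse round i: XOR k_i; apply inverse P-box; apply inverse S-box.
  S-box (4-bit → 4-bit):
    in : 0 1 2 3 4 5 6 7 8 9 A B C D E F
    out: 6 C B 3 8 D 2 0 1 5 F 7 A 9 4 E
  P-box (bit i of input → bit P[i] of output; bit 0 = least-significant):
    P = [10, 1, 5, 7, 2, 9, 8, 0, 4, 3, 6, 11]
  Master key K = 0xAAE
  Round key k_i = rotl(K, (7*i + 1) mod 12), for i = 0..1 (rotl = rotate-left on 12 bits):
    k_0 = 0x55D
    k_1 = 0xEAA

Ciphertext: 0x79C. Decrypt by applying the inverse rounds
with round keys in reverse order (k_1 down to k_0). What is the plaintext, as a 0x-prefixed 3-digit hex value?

s_0 = ciphertext = 0x79C
s_1 = InvRound(s_0, k_1) = 0xD90
s_2 = InvRound(s_1, k_0) = 0xFD4

0xFD4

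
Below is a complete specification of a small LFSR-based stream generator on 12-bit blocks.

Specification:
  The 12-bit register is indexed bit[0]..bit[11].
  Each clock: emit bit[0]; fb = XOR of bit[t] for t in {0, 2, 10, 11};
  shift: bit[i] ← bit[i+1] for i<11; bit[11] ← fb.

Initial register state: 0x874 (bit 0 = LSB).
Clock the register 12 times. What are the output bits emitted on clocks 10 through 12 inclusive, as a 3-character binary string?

reg_0 = 0x874
clock 1: out=0, reg = 0x43A
clock 2: out=0, reg = 0xA1D
clock 3: out=1, reg = 0xD0E
clock 4: out=0, reg = 0xE87
clock 5: out=1, reg = 0x743
clock 6: out=1, reg = 0x3A1
clock 7: out=1, reg = 0x9D0
clock 8: out=0, reg = 0xCE8
clock 9: out=0, reg = 0x674
clock 10: out=0, reg = 0x33A
clock 11: out=0, reg = 0x19D
clock 12: out=1, reg = 0x0CE

001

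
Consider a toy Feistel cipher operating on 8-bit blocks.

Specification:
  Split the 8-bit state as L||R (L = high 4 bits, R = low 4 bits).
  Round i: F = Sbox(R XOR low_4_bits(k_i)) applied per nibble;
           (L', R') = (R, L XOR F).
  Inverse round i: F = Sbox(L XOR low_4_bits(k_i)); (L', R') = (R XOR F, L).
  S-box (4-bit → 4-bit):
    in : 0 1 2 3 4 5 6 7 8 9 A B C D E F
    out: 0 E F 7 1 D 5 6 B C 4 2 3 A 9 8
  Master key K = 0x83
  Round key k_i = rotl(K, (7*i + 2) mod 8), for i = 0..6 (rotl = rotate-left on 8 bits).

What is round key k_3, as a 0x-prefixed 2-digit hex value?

0xC1

K = 0x83
k_0 = rotl(K, (7*0+2) mod 8) = rotl(K, 2) = 0x0E
k_1 = rotl(K, (7*1+2) mod 8) = rotl(K, 1) = 0x07
k_2 = rotl(K, (7*2+2) mod 8) = rotl(K, 0) = 0x83
k_3 = rotl(K, (7*3+2) mod 8) = rotl(K, 7) = 0xC1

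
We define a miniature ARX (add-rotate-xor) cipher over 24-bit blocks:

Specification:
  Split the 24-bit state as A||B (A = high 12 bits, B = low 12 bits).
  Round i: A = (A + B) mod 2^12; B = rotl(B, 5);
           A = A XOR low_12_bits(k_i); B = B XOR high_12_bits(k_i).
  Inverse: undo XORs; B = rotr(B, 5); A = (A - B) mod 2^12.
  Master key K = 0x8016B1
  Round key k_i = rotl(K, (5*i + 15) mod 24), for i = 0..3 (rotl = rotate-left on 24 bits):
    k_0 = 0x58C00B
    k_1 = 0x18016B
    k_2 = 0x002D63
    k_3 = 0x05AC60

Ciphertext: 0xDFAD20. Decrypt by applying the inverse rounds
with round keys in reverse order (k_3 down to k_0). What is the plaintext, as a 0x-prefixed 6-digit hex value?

0xBD3381

s_0 = ciphertext = 0xDFAD20
s_1 = InvRound(s_0, k_3) = 0x42FD6B
s_2 = InvRound(s_1, k_2) = 0x4614EB
s_3 = InvRound(s_2, k_1) = 0xF5F5AB
s_4 = InvRound(s_3, k_0) = 0xBD3381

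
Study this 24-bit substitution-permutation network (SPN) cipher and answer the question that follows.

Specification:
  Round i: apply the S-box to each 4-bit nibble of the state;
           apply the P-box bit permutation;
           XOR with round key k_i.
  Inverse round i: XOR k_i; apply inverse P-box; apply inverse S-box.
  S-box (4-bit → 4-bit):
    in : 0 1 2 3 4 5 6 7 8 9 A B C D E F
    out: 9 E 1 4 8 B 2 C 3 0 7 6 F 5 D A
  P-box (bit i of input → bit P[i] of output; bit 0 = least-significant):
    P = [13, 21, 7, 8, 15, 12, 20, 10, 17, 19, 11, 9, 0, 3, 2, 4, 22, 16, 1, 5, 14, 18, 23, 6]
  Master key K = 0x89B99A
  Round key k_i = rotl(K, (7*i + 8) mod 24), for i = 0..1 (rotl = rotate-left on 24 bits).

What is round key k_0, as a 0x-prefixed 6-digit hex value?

K = 0x89B99A
k_0 = rotl(K, (7*0+8) mod 24) = rotl(K, 8) = 0xB99A89

0xB99A89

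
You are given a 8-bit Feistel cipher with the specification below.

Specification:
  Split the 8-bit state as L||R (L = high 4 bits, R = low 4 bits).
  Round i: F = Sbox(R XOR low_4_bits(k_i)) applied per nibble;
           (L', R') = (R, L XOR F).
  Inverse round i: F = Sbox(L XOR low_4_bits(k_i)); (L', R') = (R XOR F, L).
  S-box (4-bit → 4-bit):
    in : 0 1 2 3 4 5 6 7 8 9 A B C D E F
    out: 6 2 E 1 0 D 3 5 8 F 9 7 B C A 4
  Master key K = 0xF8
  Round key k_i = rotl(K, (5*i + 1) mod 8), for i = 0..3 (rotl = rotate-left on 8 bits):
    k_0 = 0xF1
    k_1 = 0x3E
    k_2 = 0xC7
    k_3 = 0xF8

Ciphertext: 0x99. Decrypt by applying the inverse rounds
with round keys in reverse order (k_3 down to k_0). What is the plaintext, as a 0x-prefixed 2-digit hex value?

0x00

s_0 = ciphertext = 0x99
s_1 = InvRound(s_0, k_3) = 0xB9
s_2 = InvRound(s_1, k_2) = 0x2B
s_3 = InvRound(s_2, k_1) = 0x02
s_4 = InvRound(s_3, k_0) = 0x00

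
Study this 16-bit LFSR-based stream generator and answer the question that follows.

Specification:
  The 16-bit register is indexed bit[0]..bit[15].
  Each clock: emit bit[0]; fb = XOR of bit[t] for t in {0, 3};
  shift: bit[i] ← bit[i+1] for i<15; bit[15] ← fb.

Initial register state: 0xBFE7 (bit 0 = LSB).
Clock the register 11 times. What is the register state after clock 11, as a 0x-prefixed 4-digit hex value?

0x0377

reg_0 = 0xBFE7
clock 1: out=1, reg = 0xDFF3
clock 2: out=1, reg = 0xEFF9
clock 3: out=1, reg = 0x77FC
clock 4: out=0, reg = 0xBBFE
clock 5: out=0, reg = 0xDDFF
clock 6: out=1, reg = 0x6EFF
clock 7: out=1, reg = 0x377F
clock 8: out=1, reg = 0x1BBF
clock 9: out=1, reg = 0x0DDF
clock 10: out=1, reg = 0x06EF
clock 11: out=1, reg = 0x0377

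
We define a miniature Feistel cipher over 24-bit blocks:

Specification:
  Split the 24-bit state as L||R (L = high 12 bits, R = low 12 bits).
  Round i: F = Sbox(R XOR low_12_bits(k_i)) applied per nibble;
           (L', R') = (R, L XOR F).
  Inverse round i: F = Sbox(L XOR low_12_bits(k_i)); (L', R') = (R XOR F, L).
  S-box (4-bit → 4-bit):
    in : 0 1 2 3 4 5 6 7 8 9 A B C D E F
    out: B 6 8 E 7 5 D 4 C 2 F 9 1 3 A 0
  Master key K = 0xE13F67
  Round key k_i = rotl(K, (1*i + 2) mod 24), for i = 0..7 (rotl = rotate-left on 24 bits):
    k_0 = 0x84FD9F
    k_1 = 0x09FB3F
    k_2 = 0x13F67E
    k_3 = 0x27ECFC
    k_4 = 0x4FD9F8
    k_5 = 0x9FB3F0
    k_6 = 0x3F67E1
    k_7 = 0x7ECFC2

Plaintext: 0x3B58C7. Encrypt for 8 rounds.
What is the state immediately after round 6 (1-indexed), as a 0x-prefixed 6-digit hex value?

s_0 = plaintext = 0x3B58C7
s_1 = Round(s_0, k_0) = 0x8C76E9
s_2 = Round(s_1, k_1) = 0x6E9BFA
s_3 = Round(s_2, k_2) = 0xBFA52E
s_4 = Round(s_3, k_3) = 0x52E9C2
s_5 = Round(s_4, k_4) = 0x9C2EC1
s_6 = Round(s_5, k_5) = 0xEC1A24
s_7 = Round(s_6, k_6) = 0xA24DD4
s_8 = Round(s_7, k_7) = 0xDD4249

0xEC1A24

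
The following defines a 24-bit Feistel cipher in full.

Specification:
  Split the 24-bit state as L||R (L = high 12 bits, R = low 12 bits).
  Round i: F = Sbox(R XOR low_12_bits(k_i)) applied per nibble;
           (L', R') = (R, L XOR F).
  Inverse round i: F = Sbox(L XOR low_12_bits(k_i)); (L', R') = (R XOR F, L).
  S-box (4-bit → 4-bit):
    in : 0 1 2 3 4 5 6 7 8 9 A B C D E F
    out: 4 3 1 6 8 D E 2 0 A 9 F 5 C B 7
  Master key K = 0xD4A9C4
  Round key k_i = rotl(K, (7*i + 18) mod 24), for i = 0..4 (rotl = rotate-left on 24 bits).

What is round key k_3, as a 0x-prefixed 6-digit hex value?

0xE26A54

K = 0xD4A9C4
k_0 = rotl(K, (7*0+18) mod 24) = rotl(K, 18) = 0x1352A7
k_1 = rotl(K, (7*1+18) mod 24) = rotl(K, 1) = 0xA95389
k_2 = rotl(K, (7*2+18) mod 24) = rotl(K, 8) = 0xA9C4D4
k_3 = rotl(K, (7*3+18) mod 24) = rotl(K, 15) = 0xE26A54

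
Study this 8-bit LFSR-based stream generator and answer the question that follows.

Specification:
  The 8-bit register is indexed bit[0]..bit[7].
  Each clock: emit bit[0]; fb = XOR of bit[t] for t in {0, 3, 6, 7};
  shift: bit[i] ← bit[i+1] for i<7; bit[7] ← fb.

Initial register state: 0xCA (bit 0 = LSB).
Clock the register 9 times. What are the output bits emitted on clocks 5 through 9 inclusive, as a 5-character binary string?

00111

reg_0 = 0xCA
clock 1: out=0, reg = 0xE5
clock 2: out=1, reg = 0xF2
clock 3: out=0, reg = 0x79
clock 4: out=1, reg = 0xBC
clock 5: out=0, reg = 0x5E
clock 6: out=0, reg = 0x2F
clock 7: out=1, reg = 0x17
clock 8: out=1, reg = 0x8B
clock 9: out=1, reg = 0xC5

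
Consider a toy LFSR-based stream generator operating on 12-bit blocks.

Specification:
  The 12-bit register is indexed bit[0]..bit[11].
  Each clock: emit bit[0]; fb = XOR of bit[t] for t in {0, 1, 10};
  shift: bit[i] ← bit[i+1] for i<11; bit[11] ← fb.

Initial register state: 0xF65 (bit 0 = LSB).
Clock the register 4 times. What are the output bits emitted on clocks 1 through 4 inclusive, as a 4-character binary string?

1010

reg_0 = 0xF65
clock 1: out=1, reg = 0x7B2
clock 2: out=0, reg = 0x3D9
clock 3: out=1, reg = 0x9EC
clock 4: out=0, reg = 0x4F6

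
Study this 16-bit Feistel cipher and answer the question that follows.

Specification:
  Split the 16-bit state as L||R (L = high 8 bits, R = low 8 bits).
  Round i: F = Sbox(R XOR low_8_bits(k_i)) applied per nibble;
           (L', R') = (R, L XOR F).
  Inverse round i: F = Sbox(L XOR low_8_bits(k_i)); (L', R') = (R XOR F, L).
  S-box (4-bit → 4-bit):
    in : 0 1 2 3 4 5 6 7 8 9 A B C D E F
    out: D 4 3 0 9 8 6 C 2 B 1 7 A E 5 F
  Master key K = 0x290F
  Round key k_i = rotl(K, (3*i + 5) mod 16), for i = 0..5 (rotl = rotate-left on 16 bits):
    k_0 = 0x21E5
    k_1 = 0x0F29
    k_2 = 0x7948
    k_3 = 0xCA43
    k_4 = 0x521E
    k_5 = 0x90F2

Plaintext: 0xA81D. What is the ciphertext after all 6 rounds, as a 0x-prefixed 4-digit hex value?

s_0 = plaintext = 0xA81D
s_1 = Round(s_0, k_0) = 0x1D5A
s_2 = Round(s_1, k_1) = 0x5ADD
s_3 = Round(s_2, k_2) = 0xDDE2
s_4 = Round(s_3, k_3) = 0xE2C9
s_5 = Round(s_4, k_4) = 0xC90E
s_6 = Round(s_5, k_5) = 0x0E33

0x0E33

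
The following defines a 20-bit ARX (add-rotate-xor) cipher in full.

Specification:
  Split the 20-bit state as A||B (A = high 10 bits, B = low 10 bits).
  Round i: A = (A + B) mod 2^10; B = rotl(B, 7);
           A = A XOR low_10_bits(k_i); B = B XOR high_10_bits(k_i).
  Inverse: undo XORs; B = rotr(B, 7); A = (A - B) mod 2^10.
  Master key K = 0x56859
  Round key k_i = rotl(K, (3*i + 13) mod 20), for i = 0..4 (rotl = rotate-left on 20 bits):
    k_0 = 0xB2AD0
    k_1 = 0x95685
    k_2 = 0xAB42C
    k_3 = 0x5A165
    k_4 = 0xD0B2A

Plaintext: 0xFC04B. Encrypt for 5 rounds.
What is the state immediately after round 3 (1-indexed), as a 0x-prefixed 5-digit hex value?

0x1105A

s_0 = plaintext = 0xFC04B
s_1 = Round(s_0, k_0) = 0xBAF43
s_2 = Round(s_1, k_1) = 0x2AFBD
s_3 = Round(s_2, k_2) = 0x1105A
s_4 = Round(s_3, k_3) = 0x7EC63
s_5 = Round(s_4, k_4) = 0x5D2CE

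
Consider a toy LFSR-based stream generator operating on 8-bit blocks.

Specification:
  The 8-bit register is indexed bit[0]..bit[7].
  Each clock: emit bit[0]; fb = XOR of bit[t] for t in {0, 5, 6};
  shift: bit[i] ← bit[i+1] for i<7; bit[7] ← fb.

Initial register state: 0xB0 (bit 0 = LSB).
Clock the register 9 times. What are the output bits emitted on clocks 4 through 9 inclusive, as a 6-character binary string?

reg_0 = 0xB0
clock 1: out=0, reg = 0xD8
clock 2: out=0, reg = 0xEC
clock 3: out=0, reg = 0x76
clock 4: out=0, reg = 0x3B
clock 5: out=1, reg = 0x1D
clock 6: out=1, reg = 0x8E
clock 7: out=0, reg = 0x47
clock 8: out=1, reg = 0x23
clock 9: out=1, reg = 0x11

011011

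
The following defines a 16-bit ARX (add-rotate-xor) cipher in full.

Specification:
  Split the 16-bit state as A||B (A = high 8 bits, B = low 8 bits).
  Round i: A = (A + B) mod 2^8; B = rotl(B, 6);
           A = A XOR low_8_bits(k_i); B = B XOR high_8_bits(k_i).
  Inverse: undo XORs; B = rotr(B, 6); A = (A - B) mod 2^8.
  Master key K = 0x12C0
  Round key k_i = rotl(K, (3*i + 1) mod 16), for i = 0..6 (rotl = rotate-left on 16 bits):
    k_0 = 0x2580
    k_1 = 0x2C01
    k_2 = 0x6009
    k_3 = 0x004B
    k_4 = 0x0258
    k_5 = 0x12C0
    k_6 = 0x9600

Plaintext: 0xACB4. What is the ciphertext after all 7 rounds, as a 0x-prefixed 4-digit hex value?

0x1DD9

s_0 = plaintext = 0xACB4
s_1 = Round(s_0, k_0) = 0xE008
s_2 = Round(s_1, k_1) = 0xE92E
s_3 = Round(s_2, k_2) = 0x1EEB
s_4 = Round(s_3, k_3) = 0x42FA
s_5 = Round(s_4, k_4) = 0x64BC
s_6 = Round(s_5, k_5) = 0xE03D
s_7 = Round(s_6, k_6) = 0x1DD9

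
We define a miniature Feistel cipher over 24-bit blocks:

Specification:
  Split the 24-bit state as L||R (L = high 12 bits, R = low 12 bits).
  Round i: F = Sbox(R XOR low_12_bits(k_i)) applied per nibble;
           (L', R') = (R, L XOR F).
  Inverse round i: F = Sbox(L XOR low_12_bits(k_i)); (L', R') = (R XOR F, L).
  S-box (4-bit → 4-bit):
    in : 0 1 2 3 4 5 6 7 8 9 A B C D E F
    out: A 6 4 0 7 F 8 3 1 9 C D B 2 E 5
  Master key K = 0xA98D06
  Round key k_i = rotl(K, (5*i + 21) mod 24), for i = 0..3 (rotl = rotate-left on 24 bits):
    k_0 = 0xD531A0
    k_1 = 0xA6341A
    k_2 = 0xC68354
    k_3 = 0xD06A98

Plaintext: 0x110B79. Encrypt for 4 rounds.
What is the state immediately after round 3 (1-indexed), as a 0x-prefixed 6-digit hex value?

0x239BBB

s_0 = plaintext = 0x110B79
s_1 = Round(s_0, k_0) = 0xB79D39
s_2 = Round(s_1, k_1) = 0xD39239
s_3 = Round(s_2, k_2) = 0x239BBB
s_4 = Round(s_3, k_3) = 0xBBB479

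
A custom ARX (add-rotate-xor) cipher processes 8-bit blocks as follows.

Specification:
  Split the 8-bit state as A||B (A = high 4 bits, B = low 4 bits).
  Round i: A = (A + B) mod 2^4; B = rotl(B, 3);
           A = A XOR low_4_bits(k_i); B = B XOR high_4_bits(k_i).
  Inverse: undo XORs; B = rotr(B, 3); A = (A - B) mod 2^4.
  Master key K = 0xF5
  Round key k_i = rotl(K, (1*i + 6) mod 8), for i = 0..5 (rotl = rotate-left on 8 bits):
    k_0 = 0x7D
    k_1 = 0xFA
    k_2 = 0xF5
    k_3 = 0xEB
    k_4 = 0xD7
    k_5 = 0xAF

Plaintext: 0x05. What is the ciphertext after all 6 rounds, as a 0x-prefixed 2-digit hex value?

s_0 = plaintext = 0x05
s_1 = Round(s_0, k_0) = 0x8D
s_2 = Round(s_1, k_1) = 0xF1
s_3 = Round(s_2, k_2) = 0x57
s_4 = Round(s_3, k_3) = 0x75
s_5 = Round(s_4, k_4) = 0xB7
s_6 = Round(s_5, k_5) = 0xD1

0xD1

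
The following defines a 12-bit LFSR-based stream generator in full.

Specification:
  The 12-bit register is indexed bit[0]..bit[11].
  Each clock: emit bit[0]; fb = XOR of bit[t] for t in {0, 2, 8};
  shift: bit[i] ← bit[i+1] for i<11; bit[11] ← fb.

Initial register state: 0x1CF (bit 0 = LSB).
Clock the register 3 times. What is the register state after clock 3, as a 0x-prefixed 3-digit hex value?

reg_0 = 0x1CF
clock 1: out=1, reg = 0x8E7
clock 2: out=1, reg = 0x473
clock 3: out=1, reg = 0xA39

0xA39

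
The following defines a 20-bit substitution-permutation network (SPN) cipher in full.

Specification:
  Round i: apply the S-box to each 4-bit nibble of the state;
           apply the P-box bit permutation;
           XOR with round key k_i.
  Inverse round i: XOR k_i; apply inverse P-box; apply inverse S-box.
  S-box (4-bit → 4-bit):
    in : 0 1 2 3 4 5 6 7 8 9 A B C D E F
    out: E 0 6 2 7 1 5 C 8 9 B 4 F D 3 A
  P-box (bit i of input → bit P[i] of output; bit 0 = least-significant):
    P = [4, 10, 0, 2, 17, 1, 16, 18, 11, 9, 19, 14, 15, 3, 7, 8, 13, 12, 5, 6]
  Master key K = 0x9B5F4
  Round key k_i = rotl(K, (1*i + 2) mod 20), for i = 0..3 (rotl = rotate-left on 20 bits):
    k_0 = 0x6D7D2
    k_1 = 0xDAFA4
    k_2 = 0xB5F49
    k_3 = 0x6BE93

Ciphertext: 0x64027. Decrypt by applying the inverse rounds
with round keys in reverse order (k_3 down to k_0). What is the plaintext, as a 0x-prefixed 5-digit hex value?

s_0 = ciphertext = 0x64027
s_1 = InvRound(s_0, k_3) = 0x46A1A
s_2 = InvRound(s_1, k_2) = 0xA8BC4
s_3 = InvRound(s_2, k_1) = 0xD11D3
s_4 = InvRound(s_3, k_0) = 0x15062

0x15062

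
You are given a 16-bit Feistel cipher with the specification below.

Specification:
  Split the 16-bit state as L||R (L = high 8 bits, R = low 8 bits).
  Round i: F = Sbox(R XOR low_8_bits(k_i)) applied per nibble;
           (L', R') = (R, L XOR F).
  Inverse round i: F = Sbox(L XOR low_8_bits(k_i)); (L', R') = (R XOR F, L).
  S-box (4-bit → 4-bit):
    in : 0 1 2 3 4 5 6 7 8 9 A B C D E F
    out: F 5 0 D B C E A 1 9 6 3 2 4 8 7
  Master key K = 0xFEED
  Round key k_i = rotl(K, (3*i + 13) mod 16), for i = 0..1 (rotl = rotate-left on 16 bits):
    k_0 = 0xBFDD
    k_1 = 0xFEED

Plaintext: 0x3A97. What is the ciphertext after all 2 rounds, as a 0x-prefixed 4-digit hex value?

s_0 = plaintext = 0x3A97
s_1 = Round(s_0, k_0) = 0x978C
s_2 = Round(s_1, k_1) = 0x8C72

0x8C72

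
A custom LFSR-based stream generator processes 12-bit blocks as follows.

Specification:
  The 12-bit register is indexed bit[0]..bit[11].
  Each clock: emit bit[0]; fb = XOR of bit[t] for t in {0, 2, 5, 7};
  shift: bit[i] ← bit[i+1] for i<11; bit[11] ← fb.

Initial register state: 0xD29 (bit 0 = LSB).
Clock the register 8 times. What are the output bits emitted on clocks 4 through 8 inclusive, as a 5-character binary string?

10100

reg_0 = 0xD29
clock 1: out=1, reg = 0x694
clock 2: out=0, reg = 0x34A
clock 3: out=0, reg = 0x1A5
clock 4: out=1, reg = 0x0D2
clock 5: out=0, reg = 0x869
clock 6: out=1, reg = 0x434
clock 7: out=0, reg = 0x21A
clock 8: out=0, reg = 0x10D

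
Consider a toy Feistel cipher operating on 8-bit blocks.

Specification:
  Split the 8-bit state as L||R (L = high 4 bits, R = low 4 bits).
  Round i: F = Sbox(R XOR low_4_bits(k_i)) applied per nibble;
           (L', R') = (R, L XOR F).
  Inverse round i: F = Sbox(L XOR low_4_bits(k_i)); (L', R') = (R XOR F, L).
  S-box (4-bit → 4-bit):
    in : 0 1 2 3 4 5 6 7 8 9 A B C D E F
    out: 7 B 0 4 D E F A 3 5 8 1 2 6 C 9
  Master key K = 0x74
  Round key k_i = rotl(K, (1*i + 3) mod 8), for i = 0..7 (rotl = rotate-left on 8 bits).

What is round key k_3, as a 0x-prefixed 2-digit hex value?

K = 0x74
k_0 = rotl(K, (1*0+3) mod 8) = rotl(K, 3) = 0xA3
k_1 = rotl(K, (1*1+3) mod 8) = rotl(K, 4) = 0x47
k_2 = rotl(K, (1*2+3) mod 8) = rotl(K, 5) = 0x8E
k_3 = rotl(K, (1*3+3) mod 8) = rotl(K, 6) = 0x1D

0x1D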